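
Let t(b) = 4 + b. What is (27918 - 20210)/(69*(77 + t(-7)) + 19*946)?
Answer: 1927/5770 ≈ 0.33397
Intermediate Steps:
(27918 - 20210)/(69*(77 + t(-7)) + 19*946) = (27918 - 20210)/(69*(77 + (4 - 7)) + 19*946) = 7708/(69*(77 - 3) + 17974) = 7708/(69*74 + 17974) = 7708/(5106 + 17974) = 7708/23080 = 7708*(1/23080) = 1927/5770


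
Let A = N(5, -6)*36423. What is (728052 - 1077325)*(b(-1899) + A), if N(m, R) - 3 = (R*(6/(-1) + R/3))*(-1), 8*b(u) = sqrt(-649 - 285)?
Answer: 572470671555 - 349273*I*sqrt(934)/8 ≈ 5.7247e+11 - 1.3343e+6*I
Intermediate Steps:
b(u) = I*sqrt(934)/8 (b(u) = sqrt(-649 - 285)/8 = sqrt(-934)/8 = (I*sqrt(934))/8 = I*sqrt(934)/8)
N(m, R) = 3 - R*(-6 + R/3) (N(m, R) = 3 + (R*(6/(-1) + R/3))*(-1) = 3 + (R*(6*(-1) + R*(1/3)))*(-1) = 3 + (R*(-6 + R/3))*(-1) = 3 - R*(-6 + R/3))
A = -1639035 (A = (3 + 6*(-6) - 1/3*(-6)**2)*36423 = (3 - 36 - 1/3*36)*36423 = (3 - 36 - 12)*36423 = -45*36423 = -1639035)
(728052 - 1077325)*(b(-1899) + A) = (728052 - 1077325)*(I*sqrt(934)/8 - 1639035) = -349273*(-1639035 + I*sqrt(934)/8) = 572470671555 - 349273*I*sqrt(934)/8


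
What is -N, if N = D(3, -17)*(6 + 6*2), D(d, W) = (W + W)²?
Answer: -20808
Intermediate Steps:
D(d, W) = 4*W² (D(d, W) = (2*W)² = 4*W²)
N = 20808 (N = (4*(-17)²)*(6 + 6*2) = (4*289)*(6 + 12) = 1156*18 = 20808)
-N = -1*20808 = -20808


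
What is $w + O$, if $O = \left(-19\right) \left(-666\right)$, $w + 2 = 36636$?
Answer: $49288$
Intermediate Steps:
$w = 36634$ ($w = -2 + 36636 = 36634$)
$O = 12654$
$w + O = 36634 + 12654 = 49288$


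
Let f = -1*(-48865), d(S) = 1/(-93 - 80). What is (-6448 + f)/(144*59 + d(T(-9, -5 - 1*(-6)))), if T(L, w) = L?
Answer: 7338141/1469807 ≈ 4.9926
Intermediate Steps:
d(S) = -1/173 (d(S) = 1/(-173) = -1/173)
f = 48865
(-6448 + f)/(144*59 + d(T(-9, -5 - 1*(-6)))) = (-6448 + 48865)/(144*59 - 1/173) = 42417/(8496 - 1/173) = 42417/(1469807/173) = 42417*(173/1469807) = 7338141/1469807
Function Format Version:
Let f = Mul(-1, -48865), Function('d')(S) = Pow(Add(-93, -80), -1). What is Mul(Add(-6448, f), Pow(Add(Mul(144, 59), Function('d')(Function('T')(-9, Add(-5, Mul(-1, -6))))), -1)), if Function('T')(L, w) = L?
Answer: Rational(7338141, 1469807) ≈ 4.9926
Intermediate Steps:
Function('d')(S) = Rational(-1, 173) (Function('d')(S) = Pow(-173, -1) = Rational(-1, 173))
f = 48865
Mul(Add(-6448, f), Pow(Add(Mul(144, 59), Function('d')(Function('T')(-9, Add(-5, Mul(-1, -6))))), -1)) = Mul(Add(-6448, 48865), Pow(Add(Mul(144, 59), Rational(-1, 173)), -1)) = Mul(42417, Pow(Add(8496, Rational(-1, 173)), -1)) = Mul(42417, Pow(Rational(1469807, 173), -1)) = Mul(42417, Rational(173, 1469807)) = Rational(7338141, 1469807)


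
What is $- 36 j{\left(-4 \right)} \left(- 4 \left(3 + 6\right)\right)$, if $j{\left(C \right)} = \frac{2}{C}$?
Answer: $-648$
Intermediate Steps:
$- 36 j{\left(-4 \right)} \left(- 4 \left(3 + 6\right)\right) = - 36 \frac{2}{-4} \left(- 4 \left(3 + 6\right)\right) = - 36 \cdot 2 \left(- \frac{1}{4}\right) \left(\left(-4\right) 9\right) = \left(-36\right) \left(- \frac{1}{2}\right) \left(-36\right) = 18 \left(-36\right) = -648$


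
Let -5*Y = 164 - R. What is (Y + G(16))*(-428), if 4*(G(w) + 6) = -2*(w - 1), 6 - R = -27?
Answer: 84958/5 ≈ 16992.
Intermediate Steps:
R = 33 (R = 6 - 1*(-27) = 6 + 27 = 33)
Y = -131/5 (Y = -(164 - 1*33)/5 = -(164 - 33)/5 = -⅕*131 = -131/5 ≈ -26.200)
G(w) = -11/2 - w/2 (G(w) = -6 + (-2*(w - 1))/4 = -6 + (-2*(-1 + w))/4 = -6 + (2 - 2*w)/4 = -6 + (½ - w/2) = -11/2 - w/2)
(Y + G(16))*(-428) = (-131/5 + (-11/2 - ½*16))*(-428) = (-131/5 + (-11/2 - 8))*(-428) = (-131/5 - 27/2)*(-428) = -397/10*(-428) = 84958/5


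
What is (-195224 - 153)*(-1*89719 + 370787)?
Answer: -54914222636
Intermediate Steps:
(-195224 - 153)*(-1*89719 + 370787) = -195377*(-89719 + 370787) = -195377*281068 = -54914222636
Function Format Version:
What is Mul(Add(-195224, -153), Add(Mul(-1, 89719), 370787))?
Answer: -54914222636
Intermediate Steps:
Mul(Add(-195224, -153), Add(Mul(-1, 89719), 370787)) = Mul(-195377, Add(-89719, 370787)) = Mul(-195377, 281068) = -54914222636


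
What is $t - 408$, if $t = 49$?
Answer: $-359$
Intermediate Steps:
$t - 408 = 49 - 408 = -359$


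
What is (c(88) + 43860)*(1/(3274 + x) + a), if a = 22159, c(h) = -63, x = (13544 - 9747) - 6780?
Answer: 94138293730/97 ≈ 9.7050e+8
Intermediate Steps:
x = -2983 (x = 3797 - 6780 = -2983)
(c(88) + 43860)*(1/(3274 + x) + a) = (-63 + 43860)*(1/(3274 - 2983) + 22159) = 43797*(1/291 + 22159) = 43797*(6448270/291) = 94138293730/97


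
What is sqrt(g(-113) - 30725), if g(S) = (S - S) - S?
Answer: 2*I*sqrt(7653) ≈ 174.96*I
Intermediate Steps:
g(S) = -S (g(S) = 0 - S = -S)
sqrt(g(-113) - 30725) = sqrt(-1*(-113) - 30725) = sqrt(113 - 30725) = sqrt(-30612) = 2*I*sqrt(7653)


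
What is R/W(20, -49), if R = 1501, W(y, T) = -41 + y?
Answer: -1501/21 ≈ -71.476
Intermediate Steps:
R/W(20, -49) = 1501/(-41 + 20) = 1501/(-21) = 1501*(-1/21) = -1501/21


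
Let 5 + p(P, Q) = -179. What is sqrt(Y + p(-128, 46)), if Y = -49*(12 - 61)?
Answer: sqrt(2217) ≈ 47.085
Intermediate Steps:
p(P, Q) = -184 (p(P, Q) = -5 - 179 = -184)
Y = 2401 (Y = -49*(-49) = 2401)
sqrt(Y + p(-128, 46)) = sqrt(2401 - 184) = sqrt(2217)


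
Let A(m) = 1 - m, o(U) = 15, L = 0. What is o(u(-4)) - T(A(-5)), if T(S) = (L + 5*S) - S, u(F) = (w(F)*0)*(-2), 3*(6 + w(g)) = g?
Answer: -9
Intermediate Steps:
w(g) = -6 + g/3
u(F) = 0 (u(F) = ((-6 + F/3)*0)*(-2) = 0*(-2) = 0)
T(S) = 4*S (T(S) = (0 + 5*S) - S = 5*S - S = 4*S)
o(u(-4)) - T(A(-5)) = 15 - 4*(1 - 1*(-5)) = 15 - 4*(1 + 5) = 15 - 4*6 = 15 - 1*24 = 15 - 24 = -9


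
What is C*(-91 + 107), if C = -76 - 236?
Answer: -4992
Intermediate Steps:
C = -312
C*(-91 + 107) = -312*(-91 + 107) = -312*16 = -4992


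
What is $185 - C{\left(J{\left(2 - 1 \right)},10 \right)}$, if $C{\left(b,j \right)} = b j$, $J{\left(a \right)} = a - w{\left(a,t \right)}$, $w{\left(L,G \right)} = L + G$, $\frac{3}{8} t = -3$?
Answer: $105$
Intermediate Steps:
$t = -8$ ($t = \frac{8}{3} \left(-3\right) = -8$)
$w{\left(L,G \right)} = G + L$
$J{\left(a \right)} = 8$ ($J{\left(a \right)} = a - \left(-8 + a\right) = 8$)
$185 - C{\left(J{\left(2 - 1 \right)},10 \right)} = 185 - 8 \cdot 10 = 185 - 80 = 105$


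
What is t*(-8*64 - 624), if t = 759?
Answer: -862224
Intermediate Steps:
t*(-8*64 - 624) = 759*(-8*64 - 624) = 759*(-512 - 624) = 759*(-1136) = -862224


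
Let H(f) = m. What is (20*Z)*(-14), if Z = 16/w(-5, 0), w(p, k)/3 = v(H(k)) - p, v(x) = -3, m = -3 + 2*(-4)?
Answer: -2240/3 ≈ -746.67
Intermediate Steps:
m = -11 (m = -3 - 8 = -11)
H(f) = -11
w(p, k) = -9 - 3*p (w(p, k) = 3*(-3 - p) = -9 - 3*p)
Z = 8/3 (Z = 16/(-9 - 3*(-5)) = 16/(-9 + 15) = 16/6 = 16*(1/6) = 8/3 ≈ 2.6667)
(20*Z)*(-14) = (20*(8/3))*(-14) = (160/3)*(-14) = -2240/3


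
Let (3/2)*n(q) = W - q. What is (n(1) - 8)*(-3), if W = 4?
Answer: 18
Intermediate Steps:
n(q) = 8/3 - 2*q/3 (n(q) = 2*(4 - q)/3 = 8/3 - 2*q/3)
(n(1) - 8)*(-3) = ((8/3 - ⅔*1) - 8)*(-3) = ((8/3 - ⅔) - 8)*(-3) = (2 - 8)*(-3) = -6*(-3) = 18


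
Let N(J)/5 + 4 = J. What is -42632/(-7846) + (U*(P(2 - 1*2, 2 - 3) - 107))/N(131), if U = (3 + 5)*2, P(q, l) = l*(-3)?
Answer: 7007788/2491105 ≈ 2.8131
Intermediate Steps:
N(J) = -20 + 5*J
P(q, l) = -3*l
U = 16 (U = 8*2 = 16)
-42632/(-7846) + (U*(P(2 - 1*2, 2 - 3) - 107))/N(131) = -42632/(-7846) + (16*(-3*(2 - 3) - 107))/(-20 + 5*131) = -42632*(-1/7846) + (16*(-3*(-1) - 107))/(-20 + 655) = 21316/3923 + (16*(3 - 107))/635 = 21316/3923 + (16*(-104))*(1/635) = 21316/3923 - 1664*1/635 = 21316/3923 - 1664/635 = 7007788/2491105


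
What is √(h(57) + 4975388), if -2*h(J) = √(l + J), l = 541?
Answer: √(19901552 - 2*√598)/2 ≈ 2230.6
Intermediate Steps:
h(J) = -√(541 + J)/2
√(h(57) + 4975388) = √(-√(541 + 57)/2 + 4975388) = √(-√598/2 + 4975388) = √(4975388 - √598/2)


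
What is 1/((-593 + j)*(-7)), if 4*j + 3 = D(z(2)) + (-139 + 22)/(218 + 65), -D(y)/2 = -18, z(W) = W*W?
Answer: 566/2317189 ≈ 0.00024426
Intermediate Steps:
z(W) = W²
D(y) = 36 (D(y) = -2*(-18) = 36)
j = 4611/566 (j = -¾ + (36 + (-139 + 22)/(218 + 65))/4 = -¾ + (36 - 117/283)/4 = -¾ + (¼)*(10071/283) = -¾ + 10071/1132 = 4611/566 ≈ 8.1466)
1/((-593 + j)*(-7)) = 1/((-593 + 4611/566)*(-7)) = -⅐/(-331027/566) = -566/331027*(-⅐) = 566/2317189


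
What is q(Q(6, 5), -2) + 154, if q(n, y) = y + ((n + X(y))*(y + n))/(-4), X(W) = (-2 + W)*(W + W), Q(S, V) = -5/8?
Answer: 41495/256 ≈ 162.09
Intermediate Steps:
Q(S, V) = -5/8 (Q(S, V) = -5*⅛ = -5/8)
X(W) = 2*W*(-2 + W) (X(W) = (-2 + W)*(2*W) = 2*W*(-2 + W))
q(n, y) = y - (n + y)*(n + 2*y*(-2 + y))/4 (q(n, y) = y + ((n + 2*y*(-2 + y))*(y + n))/(-4) = y + ((n + 2*y*(-2 + y))*(n + y))*(-¼) = y + ((n + y)*(n + 2*y*(-2 + y)))*(-¼) = y - (n + y)*(n + 2*y*(-2 + y))/4)
q(Q(6, 5), -2) + 154 = (-2 - (-5/8)²/4 - ½*(-2)²*(-2 - 2) - ¼*(-5/8)*(-2) - ½*(-5/8)*(-2)*(-2 - 2)) + 154 = (-2 - ¼*25/64 - ½*4*(-4) - 5/16 - ½*(-5/8)*(-2)*(-4)) + 154 = (-2 - 25/256 + 8 - 5/16 + 5/2) + 154 = 2071/256 + 154 = 41495/256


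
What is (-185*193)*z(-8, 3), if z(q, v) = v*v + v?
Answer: -428460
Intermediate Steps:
z(q, v) = v + v² (z(q, v) = v² + v = v + v²)
(-185*193)*z(-8, 3) = (-185*193)*(3*(1 + 3)) = -107115*4 = -35705*12 = -428460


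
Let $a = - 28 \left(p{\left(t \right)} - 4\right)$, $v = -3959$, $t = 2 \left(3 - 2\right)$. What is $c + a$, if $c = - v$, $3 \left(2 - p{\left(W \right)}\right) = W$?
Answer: $\frac{12101}{3} \approx 4033.7$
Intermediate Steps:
$t = 2$ ($t = 2 \cdot 1 = 2$)
$p{\left(W \right)} = 2 - \frac{W}{3}$
$c = 3959$ ($c = \left(-1\right) \left(-3959\right) = 3959$)
$a = \frac{224}{3}$ ($a = - 28 \left(\left(2 - \frac{2}{3}\right) - 4\right) = - 28 \left(\frac{4}{3} - 4\right) = \left(-28\right) \left(- \frac{8}{3}\right) = \frac{224}{3} \approx 74.667$)
$c + a = 3959 + \frac{224}{3} = \frac{12101}{3}$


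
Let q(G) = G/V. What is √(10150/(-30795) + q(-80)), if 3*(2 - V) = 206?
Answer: 2*√206357295/30795 ≈ 0.93295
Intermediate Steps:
V = -200/3 (V = 2 - ⅓*206 = 2 - 206/3 = -200/3 ≈ -66.667)
q(G) = -3*G/200 (q(G) = G/(-200/3) = G*(-3/200) = -3*G/200)
√(10150/(-30795) + q(-80)) = √(10150/(-30795) - 3/200*(-80)) = √(10150*(-1/30795) + 6/5) = √(-2030/6159 + 6/5) = √(26804/30795) = 2*√206357295/30795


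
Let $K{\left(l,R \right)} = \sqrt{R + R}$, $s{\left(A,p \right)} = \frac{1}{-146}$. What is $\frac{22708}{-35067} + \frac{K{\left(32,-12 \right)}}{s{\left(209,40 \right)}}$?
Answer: $- \frac{22708}{35067} - 292 i \sqrt{6} \approx -0.64756 - 715.25 i$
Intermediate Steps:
$s{\left(A,p \right)} = - \frac{1}{146}$
$K{\left(l,R \right)} = \sqrt{2} \sqrt{R}$ ($K{\left(l,R \right)} = \sqrt{2 R} = \sqrt{2} \sqrt{R}$)
$\frac{22708}{-35067} + \frac{K{\left(32,-12 \right)}}{s{\left(209,40 \right)}} = \frac{22708}{-35067} + \frac{\sqrt{2} \sqrt{-12}}{- \frac{1}{146}} = 22708 \left(- \frac{1}{35067}\right) + \sqrt{2} \cdot 2 i \sqrt{3} \left(-146\right) = - \frac{22708}{35067} + 2 i \sqrt{6} \left(-146\right) = - \frac{22708}{35067} - 292 i \sqrt{6}$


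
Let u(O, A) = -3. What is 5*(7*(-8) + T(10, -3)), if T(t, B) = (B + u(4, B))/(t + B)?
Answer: -1990/7 ≈ -284.29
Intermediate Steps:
T(t, B) = (-3 + B)/(B + t) (T(t, B) = (B - 3)/(t + B) = (-3 + B)/(B + t))
5*(7*(-8) + T(10, -3)) = 5*(7*(-8) + (-3 - 3)/(-3 + 10)) = 5*(-56 - 6/7) = 5*(-398/7) = -1990/7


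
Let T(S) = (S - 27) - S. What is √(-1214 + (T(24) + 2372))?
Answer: √1131 ≈ 33.630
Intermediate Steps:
T(S) = -27 (T(S) = (-27 + S) - S = -27)
√(-1214 + (T(24) + 2372)) = √(-1214 + (-27 + 2372)) = √(-1214 + 2345) = √1131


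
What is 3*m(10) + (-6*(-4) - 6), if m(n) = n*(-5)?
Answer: -132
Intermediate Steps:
m(n) = -5*n
3*m(10) + (-6*(-4) - 6) = 3*(-5*10) + (-6*(-4) - 6) = 3*(-50) + (24 - 6) = -150 + 18 = -132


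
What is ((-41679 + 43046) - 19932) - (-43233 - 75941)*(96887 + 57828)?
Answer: 18437986845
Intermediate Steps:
((-41679 + 43046) - 19932) - (-43233 - 75941)*(96887 + 57828) = (1367 - 19932) - (-119174)*154715 = -18565 - 1*(-18438005410) = -18565 + 18438005410 = 18437986845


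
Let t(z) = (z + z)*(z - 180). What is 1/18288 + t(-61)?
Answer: 537703777/18288 ≈ 29402.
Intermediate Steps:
t(z) = 2*z*(-180 + z) (t(z) = (2*z)*(-180 + z) = 2*z*(-180 + z))
1/18288 + t(-61) = 1/18288 + 2*(-61)*(-180 - 61) = 1/18288 + 2*(-61)*(-241) = 1/18288 + 29402 = 537703777/18288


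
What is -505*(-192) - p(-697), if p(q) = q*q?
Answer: -388849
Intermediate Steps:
p(q) = q²
-505*(-192) - p(-697) = -505*(-192) - 1*(-697)² = 96960 - 1*485809 = 96960 - 485809 = -388849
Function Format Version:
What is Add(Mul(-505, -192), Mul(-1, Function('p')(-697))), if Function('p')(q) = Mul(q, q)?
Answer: -388849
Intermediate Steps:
Function('p')(q) = Pow(q, 2)
Add(Mul(-505, -192), Mul(-1, Function('p')(-697))) = Add(Mul(-505, -192), Mul(-1, Pow(-697, 2))) = Add(96960, Mul(-1, 485809)) = Add(96960, -485809) = -388849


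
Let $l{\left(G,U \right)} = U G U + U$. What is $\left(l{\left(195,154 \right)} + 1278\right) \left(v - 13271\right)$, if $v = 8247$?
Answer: $-23241285248$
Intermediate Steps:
$l{\left(G,U \right)} = U + G U^{2}$ ($l{\left(G,U \right)} = G U U + U = G U^{2} + U = U + G U^{2}$)
$\left(l{\left(195,154 \right)} + 1278\right) \left(v - 13271\right) = \left(154 \left(1 + 195 \cdot 154\right) + 1278\right) \left(8247 - 13271\right) = \left(154 \left(1 + 30030\right) + 1278\right) \left(-5024\right) = \left(154 \cdot 30031 + 1278\right) \left(-5024\right) = \left(4624774 + 1278\right) \left(-5024\right) = 4626052 \left(-5024\right) = -23241285248$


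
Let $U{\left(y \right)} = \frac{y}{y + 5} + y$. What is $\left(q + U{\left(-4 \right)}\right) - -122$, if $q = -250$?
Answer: $-136$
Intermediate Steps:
$U{\left(y \right)} = y + \frac{y}{5 + y}$ ($U{\left(y \right)} = \frac{y}{5 + y} + y = y + \frac{y}{5 + y}$)
$\left(q + U{\left(-4 \right)}\right) - -122 = \left(-250 - \frac{4 \left(6 - 4\right)}{5 - 4}\right) - -122 = \left(-250 - 4 \cdot 1^{-1} \cdot 2\right) + \left(-34 + 156\right) = \left(-250 - 4 \cdot 2\right) + 122 = \left(-250 - 8\right) + 122 = -258 + 122 = -136$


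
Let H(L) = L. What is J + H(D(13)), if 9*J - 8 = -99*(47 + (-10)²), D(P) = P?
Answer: -14428/9 ≈ -1603.1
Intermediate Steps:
J = -14545/9 (J = 8/9 + (-99*(47 + (-10)²))/9 = 8/9 + (-99*(47 + 100))/9 = 8/9 + (-99*147)/9 = 8/9 + (⅑)*(-14553) = 8/9 - 1617 = -14545/9 ≈ -1616.1)
J + H(D(13)) = -14545/9 + 13 = -14428/9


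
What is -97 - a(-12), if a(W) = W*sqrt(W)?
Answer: -97 + 24*I*sqrt(3) ≈ -97.0 + 41.569*I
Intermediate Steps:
a(W) = W**(3/2)
-97 - a(-12) = -97 - (-12)**(3/2) = -97 - (-24)*I*sqrt(3) = -97 + 24*I*sqrt(3)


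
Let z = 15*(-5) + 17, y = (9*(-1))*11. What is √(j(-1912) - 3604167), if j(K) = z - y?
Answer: I*√3604126 ≈ 1898.5*I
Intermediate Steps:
y = -99 (y = -9*11 = -99)
z = -58 (z = -75 + 17 = -58)
j(K) = 41 (j(K) = -58 - 1*(-99) = -58 + 99 = 41)
√(j(-1912) - 3604167) = √(41 - 3604167) = √(-3604126) = I*√3604126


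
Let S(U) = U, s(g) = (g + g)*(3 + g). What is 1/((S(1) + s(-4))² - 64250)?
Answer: -1/64169 ≈ -1.5584e-5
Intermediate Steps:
s(g) = 2*g*(3 + g) (s(g) = (2*g)*(3 + g) = 2*g*(3 + g))
1/((S(1) + s(-4))² - 64250) = 1/((1 + 2*(-4)*(3 - 4))² - 64250) = 1/((1 + 2*(-4)*(-1))² - 64250) = 1/((1 + 8)² - 64250) = 1/(9² - 64250) = 1/(81 - 64250) = 1/(-64169) = -1/64169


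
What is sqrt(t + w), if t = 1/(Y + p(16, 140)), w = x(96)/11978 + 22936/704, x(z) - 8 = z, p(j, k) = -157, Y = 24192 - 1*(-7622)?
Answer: sqrt(2267851739626678684930)/8342126012 ≈ 5.7086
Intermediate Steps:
Y = 31814 (Y = 24192 + 7622 = 31814)
x(z) = 8 + z
w = 17175039/527032 (w = (8 + 96)/11978 + 22936/704 = 104*(1/11978) + 22936*(1/704) = 52/5989 + 2867/88 = 17175039/527032 ≈ 32.588)
t = 1/31657 (t = 1/(31814 - 157) = 1/31657 ≈ 3.1589e-5)
sqrt(t + w) = sqrt(1/31657 + 17175039/527032) = sqrt(543710736655/16684252024) = sqrt(2267851739626678684930)/8342126012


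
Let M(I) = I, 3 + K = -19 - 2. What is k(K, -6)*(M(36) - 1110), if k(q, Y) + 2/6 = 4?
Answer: -3938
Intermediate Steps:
K = -24 (K = -3 + (-19 - 2) = -3 - 21 = -24)
k(q, Y) = 11/3 (k(q, Y) = -⅓ + 4 = 11/3)
k(K, -6)*(M(36) - 1110) = 11*(36 - 1110)/3 = (11/3)*(-1074) = -3938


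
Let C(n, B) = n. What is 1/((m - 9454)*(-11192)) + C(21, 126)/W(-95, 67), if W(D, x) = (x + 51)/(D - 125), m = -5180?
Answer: -378340411621/9663239952 ≈ -39.153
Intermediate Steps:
W(D, x) = (51 + x)/(-125 + D)
1/((m - 9454)*(-11192)) + C(21, 126)/W(-95, 67) = 1/(-5180 - 9454*(-11192)) + 21/(((51 + 67)/(-125 - 95))) = -1/11192/(-14634) + 21/((118/(-220))) = -1/14634*(-1/11192) + 21/((-1/220*118)) = 1/163783728 + 21/(-59/110) = 1/163783728 + 21*(-110/59) = 1/163783728 - 2310/59 = -378340411621/9663239952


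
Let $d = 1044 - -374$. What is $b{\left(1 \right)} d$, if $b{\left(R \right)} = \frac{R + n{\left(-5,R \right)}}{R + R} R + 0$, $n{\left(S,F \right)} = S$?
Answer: $-2836$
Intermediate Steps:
$d = 1418$ ($d = 1044 + 374 = 1418$)
$b{\left(R \right)} = - \frac{5}{2} + \frac{R}{2}$ ($b{\left(R \right)} = \frac{R - 5}{R + R} R + 0 = \frac{-5 + R}{2 R} R + 0 = \left(- \frac{5}{2} + \frac{R}{2}\right) + 0 = - \frac{5}{2} + \frac{R}{2}$)
$b{\left(1 \right)} d = \left(- \frac{5}{2} + \frac{1}{2} \cdot 1\right) 1418 = \left(- \frac{5}{2} + \frac{1}{2}\right) 1418 = \left(-2\right) 1418 = -2836$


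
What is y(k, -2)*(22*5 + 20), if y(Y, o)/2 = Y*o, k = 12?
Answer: -6240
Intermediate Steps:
y(Y, o) = 2*Y*o (y(Y, o) = 2*(Y*o) = 2*Y*o)
y(k, -2)*(22*5 + 20) = (2*12*(-2))*(22*5 + 20) = -48*(110 + 20) = -48*130 = -6240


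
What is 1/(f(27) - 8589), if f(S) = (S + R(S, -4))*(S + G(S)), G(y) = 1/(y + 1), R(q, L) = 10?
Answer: -28/212483 ≈ -0.00013178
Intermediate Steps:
G(y) = 1/(1 + y)
f(S) = (10 + S)*(S + 1/(1 + S)) (f(S) = (S + 10)*(S + 1/(1 + S)) = (10 + S)*(S + 1/(1 + S)))
1/(f(27) - 8589) = 1/((10 + 27 + 27*(1 + 27)*(10 + 27))/(1 + 27) - 8589) = 1/((10 + 27 + 27*28*37)/28 - 8589) = 1/((10 + 27 + 27972)/28 - 8589) = 1/((1/28)*28009 - 8589) = 1/(28009/28 - 8589) = 1/(-212483/28) = -28/212483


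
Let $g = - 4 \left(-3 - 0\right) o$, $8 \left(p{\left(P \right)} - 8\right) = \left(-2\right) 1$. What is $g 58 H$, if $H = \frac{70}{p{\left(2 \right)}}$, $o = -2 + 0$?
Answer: $- \frac{389760}{31} \approx -12573.0$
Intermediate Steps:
$p{\left(P \right)} = \frac{31}{4}$ ($p{\left(P \right)} = 8 + \frac{\left(-2\right) 1}{8} = 8 + \frac{1}{8} \left(-2\right) = 8 - \frac{1}{4} = \frac{31}{4}$)
$o = -2$
$H = \frac{280}{31}$ ($H = \frac{70}{\frac{31}{4}} = 70 \cdot \frac{4}{31} = \frac{280}{31} \approx 9.0323$)
$g = -24$ ($g = - 4 \left(-3 - 0\right) \left(-2\right) = - 4 \left(-3 + 0\right) \left(-2\right) = \left(-4\right) \left(-3\right) \left(-2\right) = 12 \left(-2\right) = -24$)
$g 58 H = \left(-24\right) 58 \cdot \frac{280}{31} = \left(-1392\right) \frac{280}{31} = - \frac{389760}{31}$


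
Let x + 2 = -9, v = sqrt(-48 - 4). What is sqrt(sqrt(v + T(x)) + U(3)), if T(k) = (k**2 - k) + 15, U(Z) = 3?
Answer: sqrt(3 + sqrt(147 + 2*I*sqrt(13))) ≈ 3.8897 + 0.03822*I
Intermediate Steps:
v = 2*I*sqrt(13) (v = sqrt(-52) = 2*I*sqrt(13) ≈ 7.2111*I)
x = -11 (x = -2 - 9 = -11)
T(k) = 15 + k**2 - k
sqrt(sqrt(v + T(x)) + U(3)) = sqrt(sqrt(2*I*sqrt(13) + (15 + (-11)**2 - 1*(-11))) + 3) = sqrt(sqrt(2*I*sqrt(13) + (15 + 121 + 11)) + 3) = sqrt(sqrt(2*I*sqrt(13) + 147) + 3) = sqrt(sqrt(147 + 2*I*sqrt(13)) + 3) = sqrt(3 + sqrt(147 + 2*I*sqrt(13)))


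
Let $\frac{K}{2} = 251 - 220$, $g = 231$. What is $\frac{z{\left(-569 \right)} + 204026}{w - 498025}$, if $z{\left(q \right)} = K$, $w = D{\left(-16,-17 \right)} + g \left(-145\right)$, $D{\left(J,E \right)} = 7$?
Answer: $- \frac{204088}{531513} \approx -0.38398$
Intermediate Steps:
$K = 62$ ($K = 2 \left(251 - 220\right) = 2 \cdot 31 = 62$)
$w = -33488$ ($w = 7 + 231 \left(-145\right) = 7 - 33495 = -33488$)
$z{\left(q \right)} = 62$
$\frac{z{\left(-569 \right)} + 204026}{w - 498025} = \frac{62 + 204026}{-33488 - 498025} = \frac{204088}{-531513} = 204088 \left(- \frac{1}{531513}\right) = - \frac{204088}{531513}$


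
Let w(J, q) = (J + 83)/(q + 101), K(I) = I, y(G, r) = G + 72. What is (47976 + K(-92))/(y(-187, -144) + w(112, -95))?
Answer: -95768/165 ≈ -580.41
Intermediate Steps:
y(G, r) = 72 + G
w(J, q) = (83 + J)/(101 + q)
(47976 + K(-92))/(y(-187, -144) + w(112, -95)) = (47976 - 92)/((72 - 187) + (83 + 112)/(101 - 95)) = 47884/(-115 + 195/6) = 47884/(-115 + (⅙)*195) = 47884/(-115 + 65/2) = 47884/(-165/2) = 47884*(-2/165) = -95768/165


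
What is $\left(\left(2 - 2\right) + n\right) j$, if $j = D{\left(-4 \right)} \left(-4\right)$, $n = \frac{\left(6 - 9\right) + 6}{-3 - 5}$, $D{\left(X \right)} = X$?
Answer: $-6$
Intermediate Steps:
$n = - \frac{3}{8}$ ($n = \frac{\left(6 - 9\right) + 6}{-8} = \left(-3 + 6\right) \left(- \frac{1}{8}\right) = 3 \left(- \frac{1}{8}\right) = - \frac{3}{8} \approx -0.375$)
$j = 16$ ($j = \left(-4\right) \left(-4\right) = 16$)
$\left(\left(2 - 2\right) + n\right) j = \left(\left(2 - 2\right) - \frac{3}{8}\right) 16 = \left(0 - \frac{3}{8}\right) 16 = \left(- \frac{3}{8}\right) 16 = -6$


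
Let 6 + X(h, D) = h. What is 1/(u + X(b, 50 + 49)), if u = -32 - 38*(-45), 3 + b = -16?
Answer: 1/1653 ≈ 0.00060496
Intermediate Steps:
b = -19 (b = -3 - 16 = -19)
X(h, D) = -6 + h
u = 1678 (u = -32 + 1710 = 1678)
1/(u + X(b, 50 + 49)) = 1/(1678 + (-6 - 19)) = 1/(1678 - 25) = 1/1653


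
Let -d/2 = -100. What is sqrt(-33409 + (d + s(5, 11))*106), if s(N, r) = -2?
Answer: I*sqrt(12421) ≈ 111.45*I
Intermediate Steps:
d = 200 (d = -2*(-100) = 200)
sqrt(-33409 + (d + s(5, 11))*106) = sqrt(-33409 + (200 - 2)*106) = sqrt(-33409 + 198*106) = sqrt(-33409 + 20988) = sqrt(-12421) = I*sqrt(12421)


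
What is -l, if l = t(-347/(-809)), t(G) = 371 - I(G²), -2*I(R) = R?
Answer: -485745311/1308962 ≈ -371.09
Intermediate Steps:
I(R) = -R/2
t(G) = 371 + G²/2 (t(G) = 371 - (-1)*G²/2 = 371 + G²/2)
l = 485745311/1308962 (l = 371 + (-347/(-809))²/2 = 371 + (-347*(-1/809))²/2 = 371 + (347/809)²/2 = 371 + (½)*(120409/654481) = 371 + 120409/1308962 = 485745311/1308962 ≈ 371.09)
-l = -1*485745311/1308962 = -485745311/1308962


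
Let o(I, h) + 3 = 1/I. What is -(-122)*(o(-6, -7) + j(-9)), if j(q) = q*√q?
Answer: -1159/3 - 3294*I ≈ -386.33 - 3294.0*I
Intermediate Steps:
o(I, h) = -3 + 1/I
j(q) = q^(3/2)
-(-122)*(o(-6, -7) + j(-9)) = -(-122)*((-3 + 1/(-6)) + (-9)^(3/2)) = -(-122)*((-3 - ⅙) - 27*I) = -(-122)*(-19/6 - 27*I) = -(1159/3 + 3294*I) = -1159/3 - 3294*I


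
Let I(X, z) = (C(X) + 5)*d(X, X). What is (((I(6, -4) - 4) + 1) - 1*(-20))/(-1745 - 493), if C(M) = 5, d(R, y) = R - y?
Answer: -17/2238 ≈ -0.0075961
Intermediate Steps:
I(X, z) = 0 (I(X, z) = (5 + 5)*(X - X) = 10*0 = 0)
(((I(6, -4) - 4) + 1) - 1*(-20))/(-1745 - 493) = (((0 - 4) + 1) - 1*(-20))/(-1745 - 493) = ((-4 + 1) + 20)/(-2238) = (-3 + 20)*(-1/2238) = 17*(-1/2238) = -17/2238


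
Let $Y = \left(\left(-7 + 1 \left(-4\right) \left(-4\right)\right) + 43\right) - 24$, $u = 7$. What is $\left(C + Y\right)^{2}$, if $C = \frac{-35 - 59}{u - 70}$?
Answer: $\frac{3452164}{3969} \approx 869.78$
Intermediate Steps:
$Y = 28$ ($Y = \left(\left(-7 - -16\right) + 43\right) - 24 = \left(\left(-7 + 16\right) + 43\right) - 24 = \left(9 + 43\right) - 24 = 52 - 24 = 28$)
$C = \frac{94}{63}$ ($C = \frac{-35 - 59}{7 - 70} = - \frac{94}{-63} = \left(-94\right) \left(- \frac{1}{63}\right) = \frac{94}{63} \approx 1.4921$)
$\left(C + Y\right)^{2} = \left(\frac{94}{63} + 28\right)^{2} = \left(\frac{1858}{63}\right)^{2} = \frac{3452164}{3969}$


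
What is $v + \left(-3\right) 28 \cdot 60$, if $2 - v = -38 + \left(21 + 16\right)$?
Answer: $-5037$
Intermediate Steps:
$v = 3$ ($v = 2 - \left(-38 + \left(21 + 16\right)\right) = 2 - \left(-38 + 37\right) = 2 - -1 = 2 + 1 = 3$)
$v + \left(-3\right) 28 \cdot 60 = 3 + \left(-3\right) 28 \cdot 60 = 3 - 5040 = -5037$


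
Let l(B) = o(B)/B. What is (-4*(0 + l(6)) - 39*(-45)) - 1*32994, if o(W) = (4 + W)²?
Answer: -93917/3 ≈ -31306.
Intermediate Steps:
l(B) = (4 + B)²/B
(-4*(0 + l(6)) - 39*(-45)) - 1*32994 = (-4*(0 + (4 + 6)²/6) - 39*(-45)) - 1*32994 = (-4*(0 + (⅙)*10²) + 1755) - 32994 = (-4*(0 + (⅙)*100) + 1755) - 32994 = (-4*(0 + 50/3) + 1755) - 32994 = (-4*50/3 + 1755) - 32994 = (-200/3 + 1755) - 32994 = 5065/3 - 32994 = -93917/3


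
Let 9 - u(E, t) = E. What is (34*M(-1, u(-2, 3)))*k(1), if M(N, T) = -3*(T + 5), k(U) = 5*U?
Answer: -8160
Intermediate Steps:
u(E, t) = 9 - E
M(N, T) = -15 - 3*T (M(N, T) = -3*(5 + T) = -15 - 3*T)
(34*M(-1, u(-2, 3)))*k(1) = (34*(-15 - 3*(9 - 1*(-2))))*(5*1) = (34*(-15 - 3*(9 + 2)))*5 = (34*(-15 - 3*11))*5 = (34*(-15 - 33))*5 = (34*(-48))*5 = -1632*5 = -8160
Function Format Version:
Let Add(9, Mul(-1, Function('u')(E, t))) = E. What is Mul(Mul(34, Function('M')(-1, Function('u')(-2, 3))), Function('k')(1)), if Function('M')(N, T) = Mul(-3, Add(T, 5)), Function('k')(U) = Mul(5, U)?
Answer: -8160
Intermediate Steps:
Function('u')(E, t) = Add(9, Mul(-1, E))
Function('M')(N, T) = Add(-15, Mul(-3, T)) (Function('M')(N, T) = Mul(-3, Add(5, T)) = Add(-15, Mul(-3, T)))
Mul(Mul(34, Function('M')(-1, Function('u')(-2, 3))), Function('k')(1)) = Mul(Mul(34, Add(-15, Mul(-3, Add(9, Mul(-1, -2))))), Mul(5, 1)) = Mul(Mul(34, Add(-15, Mul(-3, Add(9, 2)))), 5) = Mul(Mul(34, Add(-15, Mul(-3, 11))), 5) = Mul(Mul(34, Add(-15, -33)), 5) = Mul(Mul(34, -48), 5) = Mul(-1632, 5) = -8160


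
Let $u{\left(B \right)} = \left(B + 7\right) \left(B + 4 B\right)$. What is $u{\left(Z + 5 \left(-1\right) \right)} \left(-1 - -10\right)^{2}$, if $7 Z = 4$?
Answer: $- \frac{225990}{49} \approx -4612.0$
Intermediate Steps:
$Z = \frac{4}{7}$ ($Z = \frac{1}{7} \cdot 4 = \frac{4}{7} \approx 0.57143$)
$u{\left(B \right)} = 5 B \left(7 + B\right)$ ($u{\left(B \right)} = \left(7 + B\right) 5 B = 5 B \left(7 + B\right)$)
$u{\left(Z + 5 \left(-1\right) \right)} \left(-1 - -10\right)^{2} = 5 \left(\frac{4}{7} + 5 \left(-1\right)\right) \left(7 + \left(\frac{4}{7} + 5 \left(-1\right)\right)\right) \left(-1 - -10\right)^{2} = 5 \left(\frac{4}{7} - 5\right) \left(7 + \left(\frac{4}{7} - 5\right)\right) \left(-1 + 10\right)^{2} = 5 \left(- \frac{31}{7}\right) \left(7 - \frac{31}{7}\right) 9^{2} = 5 \left(- \frac{31}{7}\right) \frac{18}{7} \cdot 81 = \left(- \frac{2790}{49}\right) 81 = - \frac{225990}{49}$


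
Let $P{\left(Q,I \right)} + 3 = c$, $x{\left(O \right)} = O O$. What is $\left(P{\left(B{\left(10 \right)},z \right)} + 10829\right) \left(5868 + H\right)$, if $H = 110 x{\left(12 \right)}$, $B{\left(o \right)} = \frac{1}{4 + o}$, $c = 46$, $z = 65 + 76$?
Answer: $236009376$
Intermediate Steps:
$z = 141$
$x{\left(O \right)} = O^{2}$
$H = 15840$ ($H = 110 \cdot 12^{2} = 110 \cdot 144 = 15840$)
$P{\left(Q,I \right)} = 43$ ($P{\left(Q,I \right)} = -3 + 46 = 43$)
$\left(P{\left(B{\left(10 \right)},z \right)} + 10829\right) \left(5868 + H\right) = \left(43 + 10829\right) \left(5868 + 15840\right) = 10872 \cdot 21708 = 236009376$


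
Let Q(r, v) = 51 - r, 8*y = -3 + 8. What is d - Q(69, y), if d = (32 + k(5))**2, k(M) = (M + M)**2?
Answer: 17442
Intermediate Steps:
y = 5/8 (y = (-3 + 8)/8 = (1/8)*5 = 5/8 ≈ 0.62500)
k(M) = 4*M**2 (k(M) = (2*M)**2 = 4*M**2)
d = 17424 (d = (32 + 4*5**2)**2 = (32 + 4*25)**2 = (32 + 100)**2 = 132**2 = 17424)
d - Q(69, y) = 17424 - (51 - 1*69) = 17424 - (51 - 69) = 17424 - 1*(-18) = 17424 + 18 = 17442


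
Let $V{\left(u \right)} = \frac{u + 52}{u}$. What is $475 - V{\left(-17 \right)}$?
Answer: $\frac{8110}{17} \approx 477.06$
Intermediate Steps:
$V{\left(u \right)} = \frac{52 + u}{u}$
$475 - V{\left(-17 \right)} = 475 - \frac{52 - 17}{-17} = 475 - \left(- \frac{1}{17}\right) 35 = 475 - - \frac{35}{17} = 475 + \frac{35}{17} = \frac{8110}{17}$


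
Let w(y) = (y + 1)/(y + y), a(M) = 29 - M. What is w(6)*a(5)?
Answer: 14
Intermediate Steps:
w(y) = (1 + y)/(2*y) (w(y) = (1 + y)/((2*y)) = (1 + y)*(1/(2*y)) = (1 + y)/(2*y))
w(6)*a(5) = ((1/2)*(1 + 6)/6)*(29 - 1*5) = ((1/2)*(1/6)*7)*(29 - 5) = (7/12)*24 = 14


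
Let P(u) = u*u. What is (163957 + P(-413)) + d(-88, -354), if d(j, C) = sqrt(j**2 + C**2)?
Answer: 334526 + 2*sqrt(33265) ≈ 3.3489e+5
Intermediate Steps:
P(u) = u**2
d(j, C) = sqrt(C**2 + j**2)
(163957 + P(-413)) + d(-88, -354) = (163957 + (-413)**2) + sqrt((-354)**2 + (-88)**2) = (163957 + 170569) + sqrt(125316 + 7744) = 334526 + sqrt(133060) = 334526 + 2*sqrt(33265)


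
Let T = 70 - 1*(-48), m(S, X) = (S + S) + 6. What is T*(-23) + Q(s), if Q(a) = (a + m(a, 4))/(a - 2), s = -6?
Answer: -5425/2 ≈ -2712.5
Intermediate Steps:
m(S, X) = 6 + 2*S (m(S, X) = 2*S + 6 = 6 + 2*S)
Q(a) = (6 + 3*a)/(-2 + a) (Q(a) = (a + (6 + 2*a))/(a - 2) = (6 + 3*a)/(-2 + a))
T = 118 (T = 70 + 48 = 118)
T*(-23) + Q(s) = 118*(-23) + 3*(2 - 6)/(-2 - 6) = -2714 + 3*(-4)/(-8) = -2714 + 3*(-1/8)*(-4) = -2714 + 3/2 = -5425/2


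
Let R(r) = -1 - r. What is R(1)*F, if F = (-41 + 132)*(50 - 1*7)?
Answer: -7826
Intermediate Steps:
F = 3913 (F = 91*(50 - 7) = 91*43 = 3913)
R(1)*F = (-1 - 1*1)*3913 = (-1 - 1)*3913 = -2*3913 = -7826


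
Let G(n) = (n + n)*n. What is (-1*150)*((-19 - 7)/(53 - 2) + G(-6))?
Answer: -182300/17 ≈ -10724.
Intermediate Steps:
G(n) = 2*n² (G(n) = (2*n)*n = 2*n²)
(-1*150)*((-19 - 7)/(53 - 2) + G(-6)) = (-1*150)*((-19 - 7)/(53 - 2) + 2*(-6)²) = -150*(-26/51 + 2*36) = -150*(-26*1/51 + 72) = -150*(-26/51 + 72) = -150*3646/51 = -182300/17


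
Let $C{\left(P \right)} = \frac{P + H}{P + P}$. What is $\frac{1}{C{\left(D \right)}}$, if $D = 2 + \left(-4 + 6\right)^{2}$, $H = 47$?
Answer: $\frac{12}{53} \approx 0.22642$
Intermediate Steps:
$D = 6$ ($D = 2 + 2^{2} = 2 + 4 = 6$)
$C{\left(P \right)} = \frac{47 + P}{2 P}$ ($C{\left(P \right)} = \frac{P + 47}{P + P} = \frac{47 + P}{2 P}$)
$\frac{1}{C{\left(D \right)}} = \frac{1}{\frac{1}{2} \cdot \frac{1}{6} \left(47 + 6\right)} = \frac{1}{\frac{1}{2} \cdot \frac{1}{6} \cdot 53} = \frac{1}{\frac{53}{12}} = \frac{12}{53}$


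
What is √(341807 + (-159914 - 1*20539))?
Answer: √161354 ≈ 401.69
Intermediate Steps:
√(341807 + (-159914 - 1*20539)) = √(341807 + (-159914 - 20539)) = √(341807 - 180453) = √161354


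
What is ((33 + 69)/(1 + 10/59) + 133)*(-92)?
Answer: -20260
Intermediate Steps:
((33 + 69)/(1 + 10/59) + 133)*(-92) = (102/(1 + 10*(1/59)) + 133)*(-92) = (102/(1 + 10/59) + 133)*(-92) = (102/(69/59) + 133)*(-92) = (102*(59/69) + 133)*(-92) = (2006/23 + 133)*(-92) = (5065/23)*(-92) = -20260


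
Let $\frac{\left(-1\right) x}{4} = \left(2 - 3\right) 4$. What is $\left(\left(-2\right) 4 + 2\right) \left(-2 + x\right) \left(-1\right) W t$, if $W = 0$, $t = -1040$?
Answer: $0$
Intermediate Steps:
$x = 16$ ($x = - 4 \left(2 - 3\right) 4 = - 4 \left(\left(-1\right) 4\right) = \left(-4\right) \left(-4\right) = 16$)
$\left(\left(-2\right) 4 + 2\right) \left(-2 + x\right) \left(-1\right) W t = \left(\left(-2\right) 4 + 2\right) \left(-2 + 16\right) \left(-1\right) 0 \left(-1040\right) = \left(-8 + 2\right) 14 \left(-1\right) 0 \left(-1040\right) = \left(-6\right) \left(-14\right) 0 \left(-1040\right) = 84 \cdot 0 \left(-1040\right) = 0 \left(-1040\right) = 0$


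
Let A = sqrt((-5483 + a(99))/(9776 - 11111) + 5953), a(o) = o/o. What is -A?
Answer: -sqrt(10616903895)/1335 ≈ -77.182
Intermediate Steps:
a(o) = 1
A = sqrt(10616903895)/1335 (A = sqrt((-5483 + 1)/(9776 - 11111) + 5953) = sqrt(-5482/(-1335) + 5953) = sqrt(-5482*(-1/1335) + 5953) = sqrt(5482/1335 + 5953) = sqrt(7952737/1335) = sqrt(10616903895)/1335 ≈ 77.182)
-A = -sqrt(10616903895)/1335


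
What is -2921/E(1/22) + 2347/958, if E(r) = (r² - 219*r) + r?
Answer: 1365639777/4593610 ≈ 297.29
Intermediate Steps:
E(r) = r² - 218*r
-2921/E(1/22) + 2347/958 = -2921*22/(-218 + 1/22) + 2347/958 = -2921*22/(-218 + 1/22) + 2347*(1/958) = -2921/((1/22)*(-4795/22)) + 2347/958 = -2921/(-4795/484) + 2347/958 = -2921*(-484/4795) + 2347/958 = 1413764/4795 + 2347/958 = 1365639777/4593610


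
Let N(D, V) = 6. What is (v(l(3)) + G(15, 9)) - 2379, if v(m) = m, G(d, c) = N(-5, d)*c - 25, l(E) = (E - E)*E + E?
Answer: -2347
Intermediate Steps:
l(E) = E (l(E) = 0*E + E = 0 + E = E)
G(d, c) = -25 + 6*c (G(d, c) = 6*c - 25 = -25 + 6*c)
(v(l(3)) + G(15, 9)) - 2379 = (3 + (-25 + 6*9)) - 2379 = (3 + (-25 + 54)) - 2379 = (3 + 29) - 2379 = 32 - 2379 = -2347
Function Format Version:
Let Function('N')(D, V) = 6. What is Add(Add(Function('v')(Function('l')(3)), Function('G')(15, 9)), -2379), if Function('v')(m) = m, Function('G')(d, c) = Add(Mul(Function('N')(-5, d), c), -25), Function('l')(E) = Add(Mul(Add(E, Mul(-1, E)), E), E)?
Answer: -2347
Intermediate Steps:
Function('l')(E) = E (Function('l')(E) = Add(Mul(0, E), E) = Add(0, E) = E)
Function('G')(d, c) = Add(-25, Mul(6, c)) (Function('G')(d, c) = Add(Mul(6, c), -25) = Add(-25, Mul(6, c)))
Add(Add(Function('v')(Function('l')(3)), Function('G')(15, 9)), -2379) = Add(Add(3, Add(-25, Mul(6, 9))), -2379) = Add(Add(3, Add(-25, 54)), -2379) = Add(Add(3, 29), -2379) = Add(32, -2379) = -2347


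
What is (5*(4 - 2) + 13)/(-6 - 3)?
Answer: -23/9 ≈ -2.5556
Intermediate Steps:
(5*(4 - 2) + 13)/(-6 - 3) = (5*2 + 13)/(-9) = -(10 + 13)/9 = -⅑*23 = -23/9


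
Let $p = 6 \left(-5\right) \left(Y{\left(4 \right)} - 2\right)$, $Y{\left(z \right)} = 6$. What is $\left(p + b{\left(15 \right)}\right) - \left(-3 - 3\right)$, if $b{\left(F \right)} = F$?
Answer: $-99$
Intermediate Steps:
$p = -120$ ($p = 6 \left(-5\right) \left(6 - 2\right) = \left(-30\right) 4 = -120$)
$\left(p + b{\left(15 \right)}\right) - \left(-3 - 3\right) = \left(-120 + 15\right) - \left(-3 - 3\right) = -105 - -6 = -105 + 6 = -99$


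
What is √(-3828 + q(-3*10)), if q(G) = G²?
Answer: 4*I*√183 ≈ 54.111*I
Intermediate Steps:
√(-3828 + q(-3*10)) = √(-3828 + (-3*10)²) = √(-3828 + (-30)²) = √(-3828 + 900) = √(-2928) = 4*I*√183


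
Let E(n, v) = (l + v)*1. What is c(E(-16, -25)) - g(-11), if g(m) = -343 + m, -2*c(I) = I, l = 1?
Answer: 366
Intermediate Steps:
E(n, v) = 1 + v (E(n, v) = (1 + v)*1 = 1 + v)
c(I) = -I/2
c(E(-16, -25)) - g(-11) = -(1 - 25)/2 - (-343 - 11) = -½*(-24) - 1*(-354) = 12 + 354 = 366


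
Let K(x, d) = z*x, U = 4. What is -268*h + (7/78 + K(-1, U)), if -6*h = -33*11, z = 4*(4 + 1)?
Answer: -1266245/78 ≈ -16234.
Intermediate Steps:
z = 20 (z = 4*5 = 20)
h = 121/2 (h = -(-11)*11/2 = -1/6*(-363) = 121/2 ≈ 60.500)
K(x, d) = 20*x
-268*h + (7/78 + K(-1, U)) = -268*121/2 + (7/78 + 20*(-1)) = -16214 + (7*(1/78) - 20) = -16214 + (7/78 - 20) = -16214 - 1553/78 = -1266245/78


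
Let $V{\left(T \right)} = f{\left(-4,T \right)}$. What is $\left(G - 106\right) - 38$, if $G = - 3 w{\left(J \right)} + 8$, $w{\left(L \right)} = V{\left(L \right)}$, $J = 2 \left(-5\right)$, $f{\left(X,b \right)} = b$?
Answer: $-106$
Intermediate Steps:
$J = -10$
$V{\left(T \right)} = T$
$w{\left(L \right)} = L$
$G = 38$ ($G = \left(-3\right) \left(-10\right) + 8 = 30 + 8 = 38$)
$\left(G - 106\right) - 38 = \left(38 - 106\right) - 38 = -68 - 38 = -106$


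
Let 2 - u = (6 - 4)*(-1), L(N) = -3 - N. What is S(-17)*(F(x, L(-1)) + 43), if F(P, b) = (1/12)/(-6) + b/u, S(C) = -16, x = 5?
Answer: -6118/9 ≈ -679.78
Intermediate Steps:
u = 4 (u = 2 - (6 - 4)*(-1) = 2 - 2*(-1) = 2 - 1*(-2) = 2 + 2 = 4)
F(P, b) = -1/72 + b/4 (F(P, b) = (1/12)/(-6) + b/4 = (1*(1/12))*(-1/6) + b*(1/4) = (1/12)*(-1/6) + b/4 = -1/72 + b/4)
S(-17)*(F(x, L(-1)) + 43) = -16*((-1/72 + (-3 - 1*(-1))/4) + 43) = -16*((-1/72 + (-3 + 1)/4) + 43) = -16*((-1/72 + (1/4)*(-2)) + 43) = -16*((-1/72 - 1/2) + 43) = -16*(-37/72 + 43) = -16*3059/72 = -6118/9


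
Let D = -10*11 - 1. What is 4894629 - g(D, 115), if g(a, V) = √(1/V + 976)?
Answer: 4894629 - √12907715/115 ≈ 4.8946e+6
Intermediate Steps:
D = -111 (D = -110 - 1 = -111)
g(a, V) = √(976 + 1/V)
4894629 - g(D, 115) = 4894629 - √(976 + 1/115) = 4894629 - √(112241/115) = 4894629 - √12907715/115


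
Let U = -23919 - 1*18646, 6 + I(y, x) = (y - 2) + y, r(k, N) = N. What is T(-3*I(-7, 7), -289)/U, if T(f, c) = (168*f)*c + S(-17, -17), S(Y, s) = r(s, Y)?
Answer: 3204449/42565 ≈ 75.284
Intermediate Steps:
S(Y, s) = Y
I(y, x) = -8 + 2*y (I(y, x) = -6 + ((y - 2) + y) = -6 + ((-2 + y) + y) = -6 + (-2 + 2*y) = -8 + 2*y)
U = -42565 (U = -23919 - 18646 = -42565)
T(f, c) = -17 + 168*c*f (T(f, c) = (168*f)*c - 17 = 168*c*f - 17 = -17 + 168*c*f)
T(-3*I(-7, 7), -289)/U = (-17 + 168*(-289)*(-3*(-8 + 2*(-7))))/(-42565) = (-17 + 168*(-289)*(-3*(-8 - 14)))*(-1/42565) = (-17 + 168*(-289)*(-3*(-22)))*(-1/42565) = (-17 + 168*(-289)*66)*(-1/42565) = (-17 - 3204432)*(-1/42565) = -3204449*(-1/42565) = 3204449/42565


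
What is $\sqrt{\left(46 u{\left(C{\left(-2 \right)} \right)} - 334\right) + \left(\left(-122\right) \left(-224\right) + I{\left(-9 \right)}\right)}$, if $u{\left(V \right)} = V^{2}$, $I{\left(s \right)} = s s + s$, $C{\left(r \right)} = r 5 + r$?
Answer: $\sqrt{33690} \approx 183.55$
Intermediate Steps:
$C{\left(r \right)} = 6 r$ ($C{\left(r \right)} = 5 r + r = 6 r$)
$I{\left(s \right)} = s + s^{2}$ ($I{\left(s \right)} = s^{2} + s = s + s^{2}$)
$\sqrt{\left(46 u{\left(C{\left(-2 \right)} \right)} - 334\right) + \left(\left(-122\right) \left(-224\right) + I{\left(-9 \right)}\right)} = \sqrt{\left(46 \left(6 \left(-2\right)\right)^{2} - 334\right) - \left(-27328 + 9 \left(1 - 9\right)\right)} = \sqrt{\left(46 \left(-12\right)^{2} - 334\right) + \left(27328 - -72\right)} = \sqrt{\left(46 \cdot 144 - 334\right) + \left(27328 + 72\right)} = \sqrt{\left(6624 - 334\right) + 27400} = \sqrt{6290 + 27400} = \sqrt{33690}$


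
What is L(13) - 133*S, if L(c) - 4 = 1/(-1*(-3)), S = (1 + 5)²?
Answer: -14351/3 ≈ -4783.7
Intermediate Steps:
S = 36 (S = 6² = 36)
L(c) = 13/3 (L(c) = 4 + 1/(-1*(-3)) = 4 + 1/3 = 4 + ⅓ = 13/3)
L(13) - 133*S = 13/3 - 133*36 = 13/3 - 4788 = -14351/3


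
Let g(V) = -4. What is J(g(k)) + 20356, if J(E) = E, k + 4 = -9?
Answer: 20352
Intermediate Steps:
k = -13 (k = -4 - 9 = -13)
J(g(k)) + 20356 = -4 + 20356 = 20352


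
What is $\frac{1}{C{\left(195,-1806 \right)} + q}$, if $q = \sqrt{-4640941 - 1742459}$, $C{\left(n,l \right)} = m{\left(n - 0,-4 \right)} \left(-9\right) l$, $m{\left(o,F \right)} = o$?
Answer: $\frac{105651}{334864226810} - \frac{i \sqrt{63834}}{1004592680430} \approx 3.155 \cdot 10^{-7} - 2.515 \cdot 10^{-10} i$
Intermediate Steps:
$C{\left(n,l \right)} = - 9 l n$ ($C{\left(n,l \right)} = \left(n - 0\right) \left(-9\right) l = \left(n + 0\right) \left(-9\right) l = n \left(-9\right) l = - 9 n l = - 9 l n$)
$q = 10 i \sqrt{63834}$ ($q = \sqrt{-6383400} = 10 i \sqrt{63834} \approx 2526.5 i$)
$\frac{1}{C{\left(195,-1806 \right)} + q} = \frac{1}{\left(-9\right) \left(-1806\right) 195 + 10 i \sqrt{63834}} = \frac{1}{3169530 + 10 i \sqrt{63834}}$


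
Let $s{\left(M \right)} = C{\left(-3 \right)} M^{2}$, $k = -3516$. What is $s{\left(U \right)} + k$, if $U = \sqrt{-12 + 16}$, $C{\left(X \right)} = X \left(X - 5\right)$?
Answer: $-3420$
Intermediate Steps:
$C{\left(X \right)} = X \left(-5 + X\right)$
$U = 2$ ($U = \sqrt{4} = 2$)
$s{\left(M \right)} = 24 M^{2}$ ($s{\left(M \right)} = - 3 \left(-5 - 3\right) M^{2} = \left(-3\right) \left(-8\right) M^{2} = 24 M^{2}$)
$s{\left(U \right)} + k = 24 \cdot 2^{2} - 3516 = 24 \cdot 4 - 3516 = 96 - 3516 = -3420$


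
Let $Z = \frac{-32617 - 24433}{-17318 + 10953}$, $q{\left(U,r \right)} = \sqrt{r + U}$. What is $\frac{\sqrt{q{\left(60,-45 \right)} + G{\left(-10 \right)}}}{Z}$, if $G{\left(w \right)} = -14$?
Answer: $\frac{1273 \sqrt{-14 + \sqrt{15}}}{11410} \approx 0.35505 i$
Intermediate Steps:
$q{\left(U,r \right)} = \sqrt{U + r}$
$Z = \frac{11410}{1273}$ ($Z = - \frac{57050}{-6365} = \left(-57050\right) \left(- \frac{1}{6365}\right) = \frac{11410}{1273} \approx 8.9631$)
$\frac{\sqrt{q{\left(60,-45 \right)} + G{\left(-10 \right)}}}{Z} = \frac{\sqrt{\sqrt{60 - 45} - 14}}{\frac{11410}{1273}} = \sqrt{\sqrt{15} - 14} \cdot \frac{1273}{11410} = \sqrt{-14 + \sqrt{15}} \cdot \frac{1273}{11410} = \frac{1273 \sqrt{-14 + \sqrt{15}}}{11410}$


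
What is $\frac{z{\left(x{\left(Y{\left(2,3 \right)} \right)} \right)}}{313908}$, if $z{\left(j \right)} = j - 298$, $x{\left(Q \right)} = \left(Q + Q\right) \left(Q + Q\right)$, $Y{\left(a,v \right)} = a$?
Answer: $- \frac{47}{52318} \approx -0.00089835$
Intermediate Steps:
$x{\left(Q \right)} = 4 Q^{2}$ ($x{\left(Q \right)} = 2 Q 2 Q = 4 Q^{2}$)
$z{\left(j \right)} = -298 + j$
$\frac{z{\left(x{\left(Y{\left(2,3 \right)} \right)} \right)}}{313908} = \frac{-298 + 4 \cdot 2^{2}}{313908} = \left(-298 + 4 \cdot 4\right) \frac{1}{313908} = \left(-298 + 16\right) \frac{1}{313908} = \left(-282\right) \frac{1}{313908} = - \frac{47}{52318}$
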